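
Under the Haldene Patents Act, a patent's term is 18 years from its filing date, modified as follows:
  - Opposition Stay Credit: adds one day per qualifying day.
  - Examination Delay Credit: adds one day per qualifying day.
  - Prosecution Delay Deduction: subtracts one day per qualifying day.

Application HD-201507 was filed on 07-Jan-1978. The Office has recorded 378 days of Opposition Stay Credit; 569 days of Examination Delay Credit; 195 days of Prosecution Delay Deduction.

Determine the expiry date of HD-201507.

January 28, 1998

Base term: filing date + 18 years → 7 January 1996.
Opposition Stay Credit: +378 days → 19 January 1997.
Examination Delay Credit: +569 days → 11 August 1998.
Prosecution Delay Deduction: −195 days → 28 January 1998.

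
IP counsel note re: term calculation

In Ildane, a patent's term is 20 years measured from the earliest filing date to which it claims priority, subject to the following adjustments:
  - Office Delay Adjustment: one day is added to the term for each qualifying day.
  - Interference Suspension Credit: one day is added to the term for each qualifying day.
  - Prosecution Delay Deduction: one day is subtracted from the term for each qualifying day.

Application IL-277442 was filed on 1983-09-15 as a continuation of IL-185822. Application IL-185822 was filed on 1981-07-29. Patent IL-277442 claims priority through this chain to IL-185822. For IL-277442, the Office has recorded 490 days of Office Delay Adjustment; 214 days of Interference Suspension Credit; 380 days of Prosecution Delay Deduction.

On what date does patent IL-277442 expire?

2002-06-18

Earliest priority filing: 29 July 1981.
Base term: 29 July 1981 + 20 years → 29 July 2001.
Office Delay Adjustment: +490 days → 1 December 2002.
Interference Suspension Credit: +214 days → 3 July 2003.
Prosecution Delay Deduction: −380 days → 18 June 2002.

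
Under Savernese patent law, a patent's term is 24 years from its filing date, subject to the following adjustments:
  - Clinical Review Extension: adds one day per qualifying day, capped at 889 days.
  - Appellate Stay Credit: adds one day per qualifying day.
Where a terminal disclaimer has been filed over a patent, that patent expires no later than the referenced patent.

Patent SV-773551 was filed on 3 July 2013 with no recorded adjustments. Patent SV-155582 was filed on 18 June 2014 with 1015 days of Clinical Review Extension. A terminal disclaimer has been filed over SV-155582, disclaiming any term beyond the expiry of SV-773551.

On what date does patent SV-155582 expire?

July 3, 2037

Natural term of SV-155582:
  Base: filing + 24 years → 18 June 2038.
  Clinical Review Extension: 1015 days claimed exceeds the 889-day cap, so +889 days → 23 November 2040.
Expiry of referenced patent SV-773551:
  Base: filing + 24 years → 3 July 2037.
Terminal disclaimer: SV-155582 expires on the earlier of 23 November 2040 and 3 July 2037.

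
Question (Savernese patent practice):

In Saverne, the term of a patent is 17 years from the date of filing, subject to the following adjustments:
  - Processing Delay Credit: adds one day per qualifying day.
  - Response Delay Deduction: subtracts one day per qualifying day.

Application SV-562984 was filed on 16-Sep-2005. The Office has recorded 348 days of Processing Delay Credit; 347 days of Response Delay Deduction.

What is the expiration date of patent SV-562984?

Base term: filing date + 17 years → 16 September 2022.
Processing Delay Credit: +348 days → 30 August 2023.
Response Delay Deduction: −347 days → 17 September 2022.

2022-09-17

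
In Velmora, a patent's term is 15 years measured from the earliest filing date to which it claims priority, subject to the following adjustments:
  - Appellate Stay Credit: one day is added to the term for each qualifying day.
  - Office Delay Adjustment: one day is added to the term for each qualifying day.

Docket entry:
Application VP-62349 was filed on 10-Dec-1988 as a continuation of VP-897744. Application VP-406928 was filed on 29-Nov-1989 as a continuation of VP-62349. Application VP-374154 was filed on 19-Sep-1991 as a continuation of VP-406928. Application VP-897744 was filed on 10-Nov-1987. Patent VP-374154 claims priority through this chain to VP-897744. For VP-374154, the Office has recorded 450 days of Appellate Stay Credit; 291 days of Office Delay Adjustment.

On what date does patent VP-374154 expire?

Earliest priority filing: 10 November 1987.
Base term: 10 November 1987 + 15 years → 10 November 2002.
Appellate Stay Credit: +450 days → 3 February 2004.
Office Delay Adjustment: +291 days → 20 November 2004.

2004-11-20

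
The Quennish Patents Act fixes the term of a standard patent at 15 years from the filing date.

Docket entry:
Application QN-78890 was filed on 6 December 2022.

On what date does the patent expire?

December 6, 2037

Filing date + 15 years → 6 December 2037.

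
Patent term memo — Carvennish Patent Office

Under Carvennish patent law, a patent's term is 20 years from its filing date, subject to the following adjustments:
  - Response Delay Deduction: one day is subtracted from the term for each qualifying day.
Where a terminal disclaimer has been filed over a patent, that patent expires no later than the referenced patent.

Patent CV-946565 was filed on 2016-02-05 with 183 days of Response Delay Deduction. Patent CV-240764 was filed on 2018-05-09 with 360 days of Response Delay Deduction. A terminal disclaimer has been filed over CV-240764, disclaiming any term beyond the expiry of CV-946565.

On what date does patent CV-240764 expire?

August 6, 2035

Natural term of CV-240764:
  Base: filing + 20 years → 9 May 2038.
  Response Delay Deduction: −360 days → 14 May 2037.
Expiry of referenced patent CV-946565:
  Base: filing + 20 years → 5 February 2036.
  Response Delay Deduction: −183 days → 6 August 2035.
Terminal disclaimer: CV-240764 expires on the earlier of 14 May 2037 and 6 August 2035.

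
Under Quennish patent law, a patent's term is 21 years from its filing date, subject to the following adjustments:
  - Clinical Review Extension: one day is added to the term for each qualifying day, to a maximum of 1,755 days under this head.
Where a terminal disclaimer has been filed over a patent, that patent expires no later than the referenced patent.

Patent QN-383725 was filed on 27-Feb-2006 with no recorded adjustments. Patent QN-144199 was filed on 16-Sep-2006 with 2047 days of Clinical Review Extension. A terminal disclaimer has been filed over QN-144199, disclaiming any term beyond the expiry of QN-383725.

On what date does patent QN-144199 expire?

Natural term of QN-144199:
  Base: filing + 21 years → 16 September 2027.
  Clinical Review Extension: 2047 days claimed exceeds the 1755-day cap, so +1755 days → 6 July 2032.
Expiry of referenced patent QN-383725:
  Base: filing + 21 years → 27 February 2027.
Terminal disclaimer: QN-144199 expires on the earlier of 6 July 2032 and 27 February 2027.

February 27, 2027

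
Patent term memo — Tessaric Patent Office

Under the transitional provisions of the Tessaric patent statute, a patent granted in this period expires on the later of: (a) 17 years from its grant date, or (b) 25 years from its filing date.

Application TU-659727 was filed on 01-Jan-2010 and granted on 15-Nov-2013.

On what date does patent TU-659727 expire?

(a) grant + 17 years → 15 November 2030.
(b) filing + 25 years → 1 January 2035.
Later of the two: 1 January 2035.

January 1, 2035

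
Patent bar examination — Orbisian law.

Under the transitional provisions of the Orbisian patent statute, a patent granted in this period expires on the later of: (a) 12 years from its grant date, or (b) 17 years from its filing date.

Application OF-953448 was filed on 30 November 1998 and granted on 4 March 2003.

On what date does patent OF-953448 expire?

November 30, 2015

(a) grant + 12 years → 4 March 2015.
(b) filing + 17 years → 30 November 2015.
Later of the two: 30 November 2015.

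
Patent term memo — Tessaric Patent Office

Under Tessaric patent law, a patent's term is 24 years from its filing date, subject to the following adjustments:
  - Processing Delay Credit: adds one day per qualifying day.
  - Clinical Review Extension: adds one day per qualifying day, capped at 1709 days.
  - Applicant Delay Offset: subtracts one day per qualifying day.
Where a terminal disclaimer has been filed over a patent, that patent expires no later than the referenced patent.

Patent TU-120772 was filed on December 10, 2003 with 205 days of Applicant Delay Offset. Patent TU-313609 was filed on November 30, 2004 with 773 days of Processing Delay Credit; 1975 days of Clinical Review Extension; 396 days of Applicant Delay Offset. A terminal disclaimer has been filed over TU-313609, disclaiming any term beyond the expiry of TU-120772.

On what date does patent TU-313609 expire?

May 19, 2027

Natural term of TU-313609:
  Base: filing + 24 years → 30 November 2028.
  Processing Delay Credit: +773 days → 12 January 2031.
  Clinical Review Extension: 1975 days claimed exceeds the 1709-day cap, so +1709 days → 17 September 2035.
  Applicant Delay Offset: −396 days → 17 August 2034.
Expiry of referenced patent TU-120772:
  Base: filing + 24 years → 10 December 2027.
  Applicant Delay Offset: −205 days → 19 May 2027.
Terminal disclaimer: TU-313609 expires on the earlier of 17 August 2034 and 19 May 2027.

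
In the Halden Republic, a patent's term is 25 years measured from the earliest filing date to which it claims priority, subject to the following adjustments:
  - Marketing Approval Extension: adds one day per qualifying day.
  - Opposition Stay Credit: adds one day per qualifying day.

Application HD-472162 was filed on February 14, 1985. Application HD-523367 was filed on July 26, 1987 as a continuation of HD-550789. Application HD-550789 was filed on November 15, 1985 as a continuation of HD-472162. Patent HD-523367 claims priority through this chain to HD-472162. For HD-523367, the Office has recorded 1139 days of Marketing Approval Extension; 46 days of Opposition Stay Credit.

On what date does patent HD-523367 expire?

Earliest priority filing: 14 February 1985.
Base term: 14 February 1985 + 25 years → 14 February 2010.
Marketing Approval Extension: +1139 days → 29 March 2013.
Opposition Stay Credit: +46 days → 14 May 2013.

2013-05-14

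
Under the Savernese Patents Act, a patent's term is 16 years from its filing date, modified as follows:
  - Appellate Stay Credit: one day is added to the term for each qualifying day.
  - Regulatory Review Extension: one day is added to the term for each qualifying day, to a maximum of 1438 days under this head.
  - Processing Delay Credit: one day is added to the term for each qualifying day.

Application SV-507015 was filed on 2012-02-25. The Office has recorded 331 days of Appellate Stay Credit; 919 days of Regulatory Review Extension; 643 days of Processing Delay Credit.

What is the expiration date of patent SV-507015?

May 2, 2033

Base term: filing date + 16 years → 25 February 2028.
Appellate Stay Credit: +331 days → 21 January 2029.
Regulatory Review Extension: 919 days (within the 1438-day cap) → +919 days → 29 July 2031.
Processing Delay Credit: +643 days → 2 May 2033.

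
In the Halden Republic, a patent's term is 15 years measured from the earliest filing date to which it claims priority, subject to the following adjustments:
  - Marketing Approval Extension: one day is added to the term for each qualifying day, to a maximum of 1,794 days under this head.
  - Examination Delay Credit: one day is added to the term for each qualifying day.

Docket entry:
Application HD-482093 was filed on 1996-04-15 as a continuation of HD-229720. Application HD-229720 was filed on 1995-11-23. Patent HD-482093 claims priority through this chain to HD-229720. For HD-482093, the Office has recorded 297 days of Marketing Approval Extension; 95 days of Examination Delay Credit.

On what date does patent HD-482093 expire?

Earliest priority filing: 23 November 1995.
Base term: 23 November 1995 + 15 years → 23 November 2010.
Marketing Approval Extension: 297 days (within the 1794-day cap) → +297 days → 16 September 2011.
Examination Delay Credit: +95 days → 20 December 2011.

2011-12-20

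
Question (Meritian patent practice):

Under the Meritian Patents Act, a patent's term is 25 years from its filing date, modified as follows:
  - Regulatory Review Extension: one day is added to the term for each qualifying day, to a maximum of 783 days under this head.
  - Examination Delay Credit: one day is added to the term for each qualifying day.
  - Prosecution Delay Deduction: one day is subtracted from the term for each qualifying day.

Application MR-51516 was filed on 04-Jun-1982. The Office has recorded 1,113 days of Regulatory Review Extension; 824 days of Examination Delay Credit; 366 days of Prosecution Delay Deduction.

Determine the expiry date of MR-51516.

2010-10-27

Base term: filing date + 25 years → 4 June 2007.
Regulatory Review Extension: 1113 days claimed exceeds the 783-day cap, so +783 days → 26 July 2009.
Examination Delay Credit: +824 days → 28 October 2011.
Prosecution Delay Deduction: −366 days → 27 October 2010.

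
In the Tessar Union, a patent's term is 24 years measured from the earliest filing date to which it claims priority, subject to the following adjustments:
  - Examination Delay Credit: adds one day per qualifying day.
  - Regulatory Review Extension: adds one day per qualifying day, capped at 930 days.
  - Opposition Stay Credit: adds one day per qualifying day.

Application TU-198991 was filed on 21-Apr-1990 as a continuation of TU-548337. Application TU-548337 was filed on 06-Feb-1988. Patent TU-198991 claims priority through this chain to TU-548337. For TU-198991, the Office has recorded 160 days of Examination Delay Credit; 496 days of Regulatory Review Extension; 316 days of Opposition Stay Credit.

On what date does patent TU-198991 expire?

Earliest priority filing: 6 February 1988.
Base term: 6 February 1988 + 24 years → 6 February 2012.
Examination Delay Credit: +160 days → 15 July 2012.
Regulatory Review Extension: 496 days (within the 930-day cap) → +496 days → 23 November 2013.
Opposition Stay Credit: +316 days → 5 October 2014.

October 5, 2014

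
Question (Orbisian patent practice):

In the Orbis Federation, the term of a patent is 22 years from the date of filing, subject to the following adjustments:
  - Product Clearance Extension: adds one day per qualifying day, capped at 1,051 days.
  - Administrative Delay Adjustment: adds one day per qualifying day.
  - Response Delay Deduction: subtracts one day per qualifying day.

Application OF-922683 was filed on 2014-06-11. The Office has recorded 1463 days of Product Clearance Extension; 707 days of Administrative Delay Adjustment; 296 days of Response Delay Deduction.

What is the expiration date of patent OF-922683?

June 12, 2040

Base term: filing date + 22 years → 11 June 2036.
Product Clearance Extension: 1463 days claimed exceeds the 1051-day cap, so +1051 days → 28 April 2039.
Administrative Delay Adjustment: +707 days → 4 April 2041.
Response Delay Deduction: −296 days → 12 June 2040.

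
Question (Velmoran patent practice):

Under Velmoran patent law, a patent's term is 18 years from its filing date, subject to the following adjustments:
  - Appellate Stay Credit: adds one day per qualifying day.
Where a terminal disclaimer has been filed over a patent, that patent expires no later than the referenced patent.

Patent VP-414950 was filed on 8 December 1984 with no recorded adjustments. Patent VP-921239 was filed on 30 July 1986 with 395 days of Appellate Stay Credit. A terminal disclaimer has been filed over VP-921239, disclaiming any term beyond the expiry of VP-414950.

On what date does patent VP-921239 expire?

Natural term of VP-921239:
  Base: filing + 18 years → 30 July 2004.
  Appellate Stay Credit: +395 days → 29 August 2005.
Expiry of referenced patent VP-414950:
  Base: filing + 18 years → 8 December 2002.
Terminal disclaimer: VP-921239 expires on the earlier of 29 August 2005 and 8 December 2002.

2002-12-08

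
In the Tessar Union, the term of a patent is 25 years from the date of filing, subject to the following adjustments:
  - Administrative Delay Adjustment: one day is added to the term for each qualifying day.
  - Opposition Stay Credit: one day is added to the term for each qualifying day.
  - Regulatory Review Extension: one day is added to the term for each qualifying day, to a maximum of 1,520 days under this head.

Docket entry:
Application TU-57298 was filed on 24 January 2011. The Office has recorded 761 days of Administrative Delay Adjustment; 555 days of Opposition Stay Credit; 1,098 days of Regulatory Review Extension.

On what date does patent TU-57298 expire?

Base term: filing date + 25 years → 24 January 2036.
Administrative Delay Adjustment: +761 days → 23 February 2038.
Opposition Stay Credit: +555 days → 1 September 2039.
Regulatory Review Extension: 1098 days (within the 1520-day cap) → +1098 days → 3 September 2042.

2042-09-03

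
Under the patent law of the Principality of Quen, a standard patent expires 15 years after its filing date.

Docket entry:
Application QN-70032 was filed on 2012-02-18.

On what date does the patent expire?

Filing date + 15 years → 18 February 2027.

February 18, 2027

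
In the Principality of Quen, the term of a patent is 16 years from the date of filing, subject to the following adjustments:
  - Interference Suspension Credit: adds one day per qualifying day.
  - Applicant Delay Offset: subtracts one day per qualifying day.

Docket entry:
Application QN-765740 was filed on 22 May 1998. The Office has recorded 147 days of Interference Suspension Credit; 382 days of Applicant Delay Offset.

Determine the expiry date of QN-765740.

Base term: filing date + 16 years → 22 May 2014.
Interference Suspension Credit: +147 days → 16 October 2014.
Applicant Delay Offset: −382 days → 29 September 2013.

September 29, 2013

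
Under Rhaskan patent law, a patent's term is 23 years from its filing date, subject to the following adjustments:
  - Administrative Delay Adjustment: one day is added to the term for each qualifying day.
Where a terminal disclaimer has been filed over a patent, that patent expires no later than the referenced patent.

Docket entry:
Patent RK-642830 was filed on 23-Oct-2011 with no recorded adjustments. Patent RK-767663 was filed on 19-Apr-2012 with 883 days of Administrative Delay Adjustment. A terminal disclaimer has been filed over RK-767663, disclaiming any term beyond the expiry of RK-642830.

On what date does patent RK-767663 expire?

October 23, 2034

Natural term of RK-767663:
  Base: filing + 23 years → 19 April 2035.
  Administrative Delay Adjustment: +883 days → 18 September 2037.
Expiry of referenced patent RK-642830:
  Base: filing + 23 years → 23 October 2034.
Terminal disclaimer: RK-767663 expires on the earlier of 18 September 2037 and 23 October 2034.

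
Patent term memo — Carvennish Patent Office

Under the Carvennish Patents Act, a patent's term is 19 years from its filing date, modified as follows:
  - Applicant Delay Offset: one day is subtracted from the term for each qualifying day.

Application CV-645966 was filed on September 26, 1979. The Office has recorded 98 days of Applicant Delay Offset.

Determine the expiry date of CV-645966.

June 20, 1998

Base term: filing date + 19 years → 26 September 1998.
Applicant Delay Offset: −98 days → 20 June 1998.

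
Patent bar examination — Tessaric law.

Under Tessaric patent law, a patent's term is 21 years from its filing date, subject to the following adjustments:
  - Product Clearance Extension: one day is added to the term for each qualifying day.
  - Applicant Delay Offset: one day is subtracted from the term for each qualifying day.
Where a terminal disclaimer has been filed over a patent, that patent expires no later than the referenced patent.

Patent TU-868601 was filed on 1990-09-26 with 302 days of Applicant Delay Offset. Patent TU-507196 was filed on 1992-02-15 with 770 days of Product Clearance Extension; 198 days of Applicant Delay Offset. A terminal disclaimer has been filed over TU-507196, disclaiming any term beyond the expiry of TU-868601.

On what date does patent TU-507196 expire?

Natural term of TU-507196:
  Base: filing + 21 years → 15 February 2013.
  Product Clearance Extension: +770 days → 27 March 2015.
  Applicant Delay Offset: −198 days → 10 September 2014.
Expiry of referenced patent TU-868601:
  Base: filing + 21 years → 26 September 2011.
  Applicant Delay Offset: −302 days → 28 November 2010.
Terminal disclaimer: TU-507196 expires on the earlier of 10 September 2014 and 28 November 2010.

2010-11-28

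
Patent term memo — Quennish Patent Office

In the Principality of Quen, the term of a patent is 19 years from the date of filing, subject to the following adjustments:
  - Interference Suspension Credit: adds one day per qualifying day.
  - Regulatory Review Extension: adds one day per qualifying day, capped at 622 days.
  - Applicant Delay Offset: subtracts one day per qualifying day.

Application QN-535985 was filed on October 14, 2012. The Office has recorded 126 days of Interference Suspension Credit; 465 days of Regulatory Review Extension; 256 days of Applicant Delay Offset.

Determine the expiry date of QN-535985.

September 13, 2032

Base term: filing date + 19 years → 14 October 2031.
Interference Suspension Credit: +126 days → 17 February 2032.
Regulatory Review Extension: 465 days (within the 622-day cap) → +465 days → 27 May 2033.
Applicant Delay Offset: −256 days → 13 September 2032.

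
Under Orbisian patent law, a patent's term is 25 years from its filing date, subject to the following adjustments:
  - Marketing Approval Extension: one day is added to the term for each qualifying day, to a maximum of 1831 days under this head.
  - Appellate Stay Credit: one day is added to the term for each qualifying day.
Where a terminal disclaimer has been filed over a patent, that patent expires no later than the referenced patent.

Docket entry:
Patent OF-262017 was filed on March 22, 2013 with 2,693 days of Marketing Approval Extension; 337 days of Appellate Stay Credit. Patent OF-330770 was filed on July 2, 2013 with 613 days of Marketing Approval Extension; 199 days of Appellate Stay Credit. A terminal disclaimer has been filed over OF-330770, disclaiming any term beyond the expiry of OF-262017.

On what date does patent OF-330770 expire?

Natural term of OF-330770:
  Base: filing + 25 years → 2 July 2038.
  Marketing Approval Extension: 613 days (within the 1831-day cap) → +613 days → 6 March 2040.
  Appellate Stay Credit: +199 days → 21 September 2040.
Expiry of referenced patent OF-262017:
  Base: filing + 25 years → 22 March 2038.
  Marketing Approval Extension: 2693 days claimed exceeds the 1831-day cap, so +1831 days → 27 March 2043.
  Appellate Stay Credit: +337 days → 27 February 2044.
Terminal disclaimer: OF-330770 expires on the earlier of 21 September 2040 and 27 February 2044.

September 21, 2040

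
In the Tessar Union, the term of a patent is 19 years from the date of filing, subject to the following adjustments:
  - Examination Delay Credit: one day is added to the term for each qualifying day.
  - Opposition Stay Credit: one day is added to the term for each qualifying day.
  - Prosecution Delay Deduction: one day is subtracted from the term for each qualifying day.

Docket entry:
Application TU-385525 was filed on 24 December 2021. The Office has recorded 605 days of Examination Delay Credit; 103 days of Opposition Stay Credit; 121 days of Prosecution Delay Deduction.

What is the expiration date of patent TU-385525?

Base term: filing date + 19 years → 24 December 2040.
Examination Delay Credit: +605 days → 21 August 2042.
Opposition Stay Credit: +103 days → 2 December 2042.
Prosecution Delay Deduction: −121 days → 3 August 2042.

2042-08-03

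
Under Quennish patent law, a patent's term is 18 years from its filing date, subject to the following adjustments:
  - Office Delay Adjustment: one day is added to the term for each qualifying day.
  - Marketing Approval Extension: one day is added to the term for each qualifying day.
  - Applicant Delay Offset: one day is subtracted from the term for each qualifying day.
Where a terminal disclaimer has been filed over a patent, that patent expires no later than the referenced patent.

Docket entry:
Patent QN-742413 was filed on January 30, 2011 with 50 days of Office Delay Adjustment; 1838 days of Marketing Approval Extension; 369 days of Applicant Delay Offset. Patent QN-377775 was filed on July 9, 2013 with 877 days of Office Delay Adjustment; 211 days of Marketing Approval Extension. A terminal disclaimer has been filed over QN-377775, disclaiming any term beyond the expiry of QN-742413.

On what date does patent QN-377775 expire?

Natural term of QN-377775:
  Base: filing + 18 years → 9 July 2031.
  Office Delay Adjustment: +877 days → 2 December 2033.
  Marketing Approval Extension: +211 days → 1 July 2034.
Expiry of referenced patent QN-742413:
  Base: filing + 18 years → 30 January 2029.
  Office Delay Adjustment: +50 days → 21 March 2029.
  Marketing Approval Extension: +1838 days → 2 April 2034.
  Applicant Delay Offset: −369 days → 29 March 2033.
Terminal disclaimer: QN-377775 expires on the earlier of 1 July 2034 and 29 March 2033.

2033-03-29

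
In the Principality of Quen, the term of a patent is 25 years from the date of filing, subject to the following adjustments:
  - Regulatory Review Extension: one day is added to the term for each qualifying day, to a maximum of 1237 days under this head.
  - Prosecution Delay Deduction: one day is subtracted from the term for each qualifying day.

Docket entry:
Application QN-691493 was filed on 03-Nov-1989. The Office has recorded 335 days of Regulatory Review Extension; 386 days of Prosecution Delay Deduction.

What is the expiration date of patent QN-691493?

Base term: filing date + 25 years → 3 November 2014.
Regulatory Review Extension: 335 days (within the 1237-day cap) → +335 days → 4 October 2015.
Prosecution Delay Deduction: −386 days → 13 September 2014.

2014-09-13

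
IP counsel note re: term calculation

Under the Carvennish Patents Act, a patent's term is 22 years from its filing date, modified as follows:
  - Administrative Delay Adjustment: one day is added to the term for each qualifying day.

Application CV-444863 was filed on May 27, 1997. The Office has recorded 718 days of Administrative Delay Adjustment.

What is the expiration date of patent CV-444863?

2021-05-14

Base term: filing date + 22 years → 27 May 2019.
Administrative Delay Adjustment: +718 days → 14 May 2021.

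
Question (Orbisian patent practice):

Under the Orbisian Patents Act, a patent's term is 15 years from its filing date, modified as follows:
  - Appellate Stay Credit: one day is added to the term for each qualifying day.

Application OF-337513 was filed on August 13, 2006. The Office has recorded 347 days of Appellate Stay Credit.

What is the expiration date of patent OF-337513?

July 26, 2022

Base term: filing date + 15 years → 13 August 2021.
Appellate Stay Credit: +347 days → 26 July 2022.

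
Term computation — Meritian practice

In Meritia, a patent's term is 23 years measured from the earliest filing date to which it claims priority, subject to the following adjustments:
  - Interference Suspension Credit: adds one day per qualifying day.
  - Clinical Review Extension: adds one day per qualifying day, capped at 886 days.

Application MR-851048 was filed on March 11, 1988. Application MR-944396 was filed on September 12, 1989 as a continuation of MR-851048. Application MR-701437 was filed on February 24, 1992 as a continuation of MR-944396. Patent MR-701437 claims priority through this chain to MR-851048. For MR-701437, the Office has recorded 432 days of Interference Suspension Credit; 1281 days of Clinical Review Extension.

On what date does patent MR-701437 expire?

Earliest priority filing: 11 March 1988.
Base term: 11 March 1988 + 23 years → 11 March 2011.
Interference Suspension Credit: +432 days → 16 May 2012.
Clinical Review Extension: 1281 days claimed exceeds the 886-day cap, so +886 days → 19 October 2014.

2014-10-19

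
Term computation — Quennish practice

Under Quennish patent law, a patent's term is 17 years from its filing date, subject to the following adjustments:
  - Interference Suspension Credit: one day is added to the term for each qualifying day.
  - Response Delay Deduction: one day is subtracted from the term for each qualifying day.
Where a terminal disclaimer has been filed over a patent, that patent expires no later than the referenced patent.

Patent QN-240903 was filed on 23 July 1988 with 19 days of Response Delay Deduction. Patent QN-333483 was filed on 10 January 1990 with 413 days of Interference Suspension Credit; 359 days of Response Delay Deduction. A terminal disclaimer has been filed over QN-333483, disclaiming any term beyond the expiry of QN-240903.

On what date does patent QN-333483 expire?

2005-07-04

Natural term of QN-333483:
  Base: filing + 17 years → 10 January 2007.
  Interference Suspension Credit: +413 days → 27 February 2008.
  Response Delay Deduction: −359 days → 5 March 2007.
Expiry of referenced patent QN-240903:
  Base: filing + 17 years → 23 July 2005.
  Response Delay Deduction: −19 days → 4 July 2005.
Terminal disclaimer: QN-333483 expires on the earlier of 5 March 2007 and 4 July 2005.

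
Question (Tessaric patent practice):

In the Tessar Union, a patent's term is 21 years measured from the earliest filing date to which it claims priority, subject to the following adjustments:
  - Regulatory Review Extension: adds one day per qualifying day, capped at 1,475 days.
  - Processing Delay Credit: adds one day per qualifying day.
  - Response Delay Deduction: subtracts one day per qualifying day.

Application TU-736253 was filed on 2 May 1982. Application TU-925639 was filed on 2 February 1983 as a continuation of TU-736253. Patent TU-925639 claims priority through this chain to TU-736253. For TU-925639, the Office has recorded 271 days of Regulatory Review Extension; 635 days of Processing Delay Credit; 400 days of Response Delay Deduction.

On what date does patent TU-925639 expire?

Earliest priority filing: 2 May 1982.
Base term: 2 May 1982 + 21 years → 2 May 2003.
Regulatory Review Extension: 271 days (within the 1475-day cap) → +271 days → 28 January 2004.
Processing Delay Credit: +635 days → 24 October 2005.
Response Delay Deduction: −400 days → 19 September 2004.

2004-09-19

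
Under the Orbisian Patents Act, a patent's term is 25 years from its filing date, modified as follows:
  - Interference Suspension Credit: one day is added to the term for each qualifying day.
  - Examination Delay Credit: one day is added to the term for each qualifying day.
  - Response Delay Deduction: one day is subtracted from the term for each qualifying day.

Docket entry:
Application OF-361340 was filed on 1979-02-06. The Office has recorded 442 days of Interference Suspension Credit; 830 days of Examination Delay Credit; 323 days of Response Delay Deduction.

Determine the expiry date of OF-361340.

September 12, 2006

Base term: filing date + 25 years → 6 February 2004.
Interference Suspension Credit: +442 days → 23 April 2005.
Examination Delay Credit: +830 days → 1 August 2007.
Response Delay Deduction: −323 days → 12 September 2006.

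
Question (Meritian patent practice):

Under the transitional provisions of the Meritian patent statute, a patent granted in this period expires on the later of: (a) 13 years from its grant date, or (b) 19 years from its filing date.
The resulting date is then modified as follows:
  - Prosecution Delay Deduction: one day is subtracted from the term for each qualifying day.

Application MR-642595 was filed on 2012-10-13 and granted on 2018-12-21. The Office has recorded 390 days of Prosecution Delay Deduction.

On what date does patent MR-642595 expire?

(a) grant + 13 years → 21 December 2031.
(b) filing + 19 years → 13 October 2031.
Later of the two: 21 December 2031.
Prosecution Delay Deduction: −390 days → 26 November 2030.

2030-11-26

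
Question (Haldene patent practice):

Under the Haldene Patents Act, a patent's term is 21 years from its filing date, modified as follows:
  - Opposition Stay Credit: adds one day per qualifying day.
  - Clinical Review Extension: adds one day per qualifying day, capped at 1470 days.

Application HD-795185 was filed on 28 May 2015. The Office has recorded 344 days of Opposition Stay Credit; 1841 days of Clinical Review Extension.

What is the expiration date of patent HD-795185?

Base term: filing date + 21 years → 28 May 2036.
Opposition Stay Credit: +344 days → 7 May 2037.
Clinical Review Extension: 1841 days claimed exceeds the 1470-day cap, so +1470 days → 16 May 2041.

2041-05-16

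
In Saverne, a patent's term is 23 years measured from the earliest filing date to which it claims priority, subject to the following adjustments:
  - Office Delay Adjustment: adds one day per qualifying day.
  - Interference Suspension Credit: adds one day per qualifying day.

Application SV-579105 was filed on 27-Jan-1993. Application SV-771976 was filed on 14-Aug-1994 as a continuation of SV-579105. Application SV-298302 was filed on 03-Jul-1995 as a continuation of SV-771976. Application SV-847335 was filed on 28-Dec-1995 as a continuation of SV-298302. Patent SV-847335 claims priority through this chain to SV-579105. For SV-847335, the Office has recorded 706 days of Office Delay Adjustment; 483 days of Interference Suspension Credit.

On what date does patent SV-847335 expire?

Earliest priority filing: 27 January 1993.
Base term: 27 January 1993 + 23 years → 27 January 2016.
Office Delay Adjustment: +706 days → 2 January 2018.
Interference Suspension Credit: +483 days → 30 April 2019.

April 30, 2019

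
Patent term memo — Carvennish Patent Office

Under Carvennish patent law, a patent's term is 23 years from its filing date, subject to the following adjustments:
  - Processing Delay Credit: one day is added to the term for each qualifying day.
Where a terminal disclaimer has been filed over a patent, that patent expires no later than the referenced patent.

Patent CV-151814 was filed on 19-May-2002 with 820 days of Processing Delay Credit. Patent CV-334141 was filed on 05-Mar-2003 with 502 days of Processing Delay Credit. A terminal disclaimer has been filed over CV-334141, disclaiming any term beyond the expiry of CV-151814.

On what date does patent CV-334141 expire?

July 20, 2027

Natural term of CV-334141:
  Base: filing + 23 years → 5 March 2026.
  Processing Delay Credit: +502 days → 20 July 2027.
Expiry of referenced patent CV-151814:
  Base: filing + 23 years → 19 May 2025.
  Processing Delay Credit: +820 days → 17 August 2027.
Terminal disclaimer: CV-334141 expires on the earlier of 20 July 2027 and 17 August 2027.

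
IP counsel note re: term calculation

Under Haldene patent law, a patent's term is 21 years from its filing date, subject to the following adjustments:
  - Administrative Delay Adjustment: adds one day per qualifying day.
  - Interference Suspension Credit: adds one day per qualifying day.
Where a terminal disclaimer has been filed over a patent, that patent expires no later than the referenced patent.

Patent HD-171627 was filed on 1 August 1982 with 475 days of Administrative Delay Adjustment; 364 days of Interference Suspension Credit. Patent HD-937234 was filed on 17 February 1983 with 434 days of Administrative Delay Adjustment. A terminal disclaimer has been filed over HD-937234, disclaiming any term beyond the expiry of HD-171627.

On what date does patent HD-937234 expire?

Natural term of HD-937234:
  Base: filing + 21 years → 17 February 2004.
  Administrative Delay Adjustment: +434 days → 26 April 2005.
Expiry of referenced patent HD-171627:
  Base: filing + 21 years → 1 August 2003.
  Administrative Delay Adjustment: +475 days → 18 November 2004.
  Interference Suspension Credit: +364 days → 17 November 2005.
Terminal disclaimer: HD-937234 expires on the earlier of 26 April 2005 and 17 November 2005.

2005-04-26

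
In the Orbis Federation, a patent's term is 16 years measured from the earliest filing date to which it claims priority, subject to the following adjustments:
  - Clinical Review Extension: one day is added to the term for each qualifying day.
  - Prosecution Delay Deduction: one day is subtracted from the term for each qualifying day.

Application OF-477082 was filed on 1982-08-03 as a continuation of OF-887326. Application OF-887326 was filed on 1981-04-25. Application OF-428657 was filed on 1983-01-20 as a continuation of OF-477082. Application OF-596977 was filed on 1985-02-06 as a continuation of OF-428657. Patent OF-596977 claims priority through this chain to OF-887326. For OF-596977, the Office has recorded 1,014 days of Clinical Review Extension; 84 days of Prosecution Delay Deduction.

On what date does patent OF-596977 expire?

Earliest priority filing: 25 April 1981.
Base term: 25 April 1981 + 16 years → 25 April 1997.
Clinical Review Extension: +1014 days → 3 February 2000.
Prosecution Delay Deduction: −84 days → 11 November 1999.

1999-11-11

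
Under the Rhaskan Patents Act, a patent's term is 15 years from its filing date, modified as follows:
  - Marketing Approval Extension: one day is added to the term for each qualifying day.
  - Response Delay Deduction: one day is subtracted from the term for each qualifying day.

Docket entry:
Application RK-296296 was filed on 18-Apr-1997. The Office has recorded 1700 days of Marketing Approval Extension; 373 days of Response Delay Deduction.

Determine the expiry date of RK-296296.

December 6, 2015

Base term: filing date + 15 years → 18 April 2012.
Marketing Approval Extension: +1700 days → 13 December 2016.
Response Delay Deduction: −373 days → 6 December 2015.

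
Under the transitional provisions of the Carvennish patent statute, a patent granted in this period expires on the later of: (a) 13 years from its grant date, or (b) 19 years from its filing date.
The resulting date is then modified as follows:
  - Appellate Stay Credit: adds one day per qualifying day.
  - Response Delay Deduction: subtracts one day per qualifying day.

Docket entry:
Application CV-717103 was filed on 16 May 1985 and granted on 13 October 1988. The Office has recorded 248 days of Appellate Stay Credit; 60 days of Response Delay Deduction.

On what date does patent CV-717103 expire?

(a) grant + 13 years → 13 October 2001.
(b) filing + 19 years → 16 May 2004.
Later of the two: 16 May 2004.
Appellate Stay Credit: +248 days → 19 January 2005.
Response Delay Deduction: −60 days → 20 November 2004.

2004-11-20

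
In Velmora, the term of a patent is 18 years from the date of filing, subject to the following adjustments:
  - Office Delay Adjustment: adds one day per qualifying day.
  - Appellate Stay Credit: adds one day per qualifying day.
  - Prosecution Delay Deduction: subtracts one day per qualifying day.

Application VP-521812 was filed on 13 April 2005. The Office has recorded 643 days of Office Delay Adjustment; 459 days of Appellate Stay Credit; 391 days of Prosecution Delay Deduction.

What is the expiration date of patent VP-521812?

2025-03-24

Base term: filing date + 18 years → 13 April 2023.
Office Delay Adjustment: +643 days → 15 January 2025.
Appellate Stay Credit: +459 days → 19 April 2026.
Prosecution Delay Deduction: −391 days → 24 March 2025.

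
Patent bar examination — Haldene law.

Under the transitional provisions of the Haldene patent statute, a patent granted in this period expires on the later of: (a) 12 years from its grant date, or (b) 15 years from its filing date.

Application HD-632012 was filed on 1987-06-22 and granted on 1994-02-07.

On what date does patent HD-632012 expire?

February 7, 2006

(a) grant + 12 years → 7 February 2006.
(b) filing + 15 years → 22 June 2002.
Later of the two: 7 February 2006.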